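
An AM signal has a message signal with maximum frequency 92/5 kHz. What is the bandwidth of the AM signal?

In AM (double-sideband), the bandwidth is twice the message frequency.
BW = 2 * f_m = 2 * 92/5 kHz = 184/5 kHz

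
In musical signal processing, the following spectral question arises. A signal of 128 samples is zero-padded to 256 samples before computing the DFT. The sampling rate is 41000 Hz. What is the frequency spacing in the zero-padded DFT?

Original DFT: N = 128, resolution = f_s/N = 41000/128 = 5125/16 Hz
Zero-padded DFT: N = 256, resolution = f_s/N = 41000/256 = 5125/32 Hz
Zero-padding interpolates the spectrum (finer frequency grid)
but does NOT improve the true spectral resolution (ability to resolve close frequencies).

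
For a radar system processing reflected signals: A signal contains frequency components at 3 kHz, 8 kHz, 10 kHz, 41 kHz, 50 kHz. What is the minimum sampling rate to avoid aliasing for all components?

The highest frequency component is f_max = 50 kHz.
Nyquist rate = 2 * f_max = 2 * 50 kHz = 100 kHz.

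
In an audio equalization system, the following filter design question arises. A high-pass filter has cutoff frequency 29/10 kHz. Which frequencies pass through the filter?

A high-pass filter passes all frequencies above the cutoff frequency 29/10 kHz and attenuates lower frequencies.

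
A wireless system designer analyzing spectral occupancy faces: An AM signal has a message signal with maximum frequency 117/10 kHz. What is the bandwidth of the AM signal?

In AM (double-sideband), the bandwidth is twice the message frequency.
BW = 2 * f_m = 2 * 117/10 kHz = 117/5 kHz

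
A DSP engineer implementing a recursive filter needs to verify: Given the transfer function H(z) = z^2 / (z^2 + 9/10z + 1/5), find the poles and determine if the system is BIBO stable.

Poles are roots of the denominator: z^2 + 9/10z + 1/5 = 0.
Quadratic formula: z = [-(9/10) +/- sqrt((9/10)^2 - 4*(1/5))] / 2
Discriminant = 81/100 - 4/5 = 1/100; sqrt = 1/10.
z = (-9/10 +/- 1/10) / 2 => z = -2/5 or z = -1/2.
|p1| = 1/2, |p2| = 2/5.
For BIBO stability, all poles must lie inside the unit circle (|p| < 1).
System is STABLE since both |p| < 1.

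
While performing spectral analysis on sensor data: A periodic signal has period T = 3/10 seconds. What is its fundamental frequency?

The fundamental frequency is the reciprocal of the period.
f = 1/T = 1/(3/10) = 10/3 Hz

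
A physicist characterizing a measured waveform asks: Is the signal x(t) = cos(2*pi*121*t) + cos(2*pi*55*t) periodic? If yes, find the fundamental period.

f1 = 121 Hz, f2 = 55 Hz
Period T1 = 1/121, T2 = 1/55
Ratio T1/T2 = 55/121, which is rational.
The signal is periodic with fundamental period T = 1/GCD(121,55) = 1/11 s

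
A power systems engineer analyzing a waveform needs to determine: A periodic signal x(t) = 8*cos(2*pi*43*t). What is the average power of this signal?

Average power of A*cos(wt) is A^2/2.
P = 8^2 / 2 = 64/2 = 32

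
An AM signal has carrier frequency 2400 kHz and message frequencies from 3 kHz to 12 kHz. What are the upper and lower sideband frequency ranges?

Upper sideband (USB) = fc + [fm_low, fm_high] = 2400 + [3, 12] = [2403, 2412] kHz
Lower sideband (LSB) = fc - [fm_high, fm_low] = 2400 - [12, 3] = [2388, 2397] kHz
Total occupied spectrum: 2388 kHz to 2412 kHz (plus carrier at 2400 kHz)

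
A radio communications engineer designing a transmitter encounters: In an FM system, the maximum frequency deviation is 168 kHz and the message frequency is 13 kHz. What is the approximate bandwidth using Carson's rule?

Carson's rule: BW = 2*(delta_f + f_m)
= 2*(168 + 13) kHz = 362 kHz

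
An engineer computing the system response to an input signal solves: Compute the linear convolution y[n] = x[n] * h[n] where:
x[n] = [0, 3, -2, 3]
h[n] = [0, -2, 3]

y[n] = sum_k x[k]*h[n-k]. Output length = len(x) + len(h) - 1 = 4 + 3 - 1 = 6.
y[0] = 0*0 = 0
y[1] = 3*0 + 0*-2 = 0
y[2] = -2*0 + 3*-2 + 0*3 = -6
y[3] = 3*0 + -2*-2 + 3*3 = 13
y[4] = 3*-2 + -2*3 = -12
y[5] = 3*3 = 9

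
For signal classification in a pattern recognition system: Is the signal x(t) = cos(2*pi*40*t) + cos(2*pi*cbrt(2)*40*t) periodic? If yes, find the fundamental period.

f1 = 40 Hz, f2 = 40*cbrt(2) Hz
Ratio f2/f1 = cbrt(2), which is irrational.
Since the frequency ratio is irrational, no common period exists.
The signal is not periodic.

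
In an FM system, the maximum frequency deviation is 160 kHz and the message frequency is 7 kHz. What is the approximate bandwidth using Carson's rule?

Carson's rule: BW = 2*(delta_f + f_m)
= 2*(160 + 7) kHz = 334 kHz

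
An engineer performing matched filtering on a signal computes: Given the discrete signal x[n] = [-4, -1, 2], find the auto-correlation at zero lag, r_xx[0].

The auto-correlation at zero lag r_xx[0] equals the signal energy.
r_xx[0] = sum of x[n]^2 = (-4)^2 + (-1)^2 + 2^2
= 16 + 1 + 4 = 21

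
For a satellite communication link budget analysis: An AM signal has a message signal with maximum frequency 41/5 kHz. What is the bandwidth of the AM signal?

In AM (double-sideband), the bandwidth is twice the message frequency.
BW = 2 * f_m = 2 * 41/5 kHz = 82/5 kHz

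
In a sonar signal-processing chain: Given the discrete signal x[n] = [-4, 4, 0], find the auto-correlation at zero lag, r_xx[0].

The auto-correlation at zero lag r_xx[0] equals the signal energy.
r_xx[0] = sum of x[n]^2 = (-4)^2 + 4^2 + 0^2
= 16 + 16 + 0 = 32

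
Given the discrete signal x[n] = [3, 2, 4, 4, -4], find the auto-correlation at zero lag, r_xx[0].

The auto-correlation at zero lag r_xx[0] equals the signal energy.
r_xx[0] = sum of x[n]^2 = 3^2 + 2^2 + 4^2 + 4^2 + (-4)^2
= 9 + 4 + 16 + 16 + 16 = 61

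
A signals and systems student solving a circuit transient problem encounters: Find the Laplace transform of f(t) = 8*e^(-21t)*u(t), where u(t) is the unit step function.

Standard Laplace transform pair:
e^(-at)*u(t) <-> 1/(s+a)
With a = 21: L{8*e^(-21t)*u(t)} = 8/(s+21), ROC: Re(s) > -21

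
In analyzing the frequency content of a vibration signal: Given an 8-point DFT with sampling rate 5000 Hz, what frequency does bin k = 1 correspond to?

The frequency of DFT bin k is: f_k = k * f_s / N
f_1 = 1 * 5000 / 8 = 625 Hz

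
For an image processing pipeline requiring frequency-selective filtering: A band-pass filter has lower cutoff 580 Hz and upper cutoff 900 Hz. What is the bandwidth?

Bandwidth = f_high - f_low
= 900 Hz - 580 Hz = 320 Hz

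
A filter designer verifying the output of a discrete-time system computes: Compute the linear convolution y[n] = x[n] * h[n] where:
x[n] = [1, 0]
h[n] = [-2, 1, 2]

y[n] = sum_k x[k]*h[n-k]. Output length = len(x) + len(h) - 1 = 2 + 3 - 1 = 4.
y[0] = 1*-2 = -2
y[1] = 0*-2 + 1*1 = 1
y[2] = 0*1 + 1*2 = 2
y[3] = 0*2 = 0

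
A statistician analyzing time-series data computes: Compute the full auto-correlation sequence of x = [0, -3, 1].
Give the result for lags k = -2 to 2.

r_xx[k] = sum_m x[m]*x[m+k], indexed from 0, for k = -2 to 2:
  r_xx[-2] = x[2]*x[0] = 0
  r_xx[-1] = x[1]*x[0] + x[2]*x[1] = -3
  r_xx[0] = x[0]*x[0] + x[1]*x[1] + x[2]*x[2] = 10
  r_xx[1] = x[0]*x[1] + x[1]*x[2] = -3
  r_xx[2] = x[0]*x[2] = 0
r_xx = [0, -3, 10, -3, 0]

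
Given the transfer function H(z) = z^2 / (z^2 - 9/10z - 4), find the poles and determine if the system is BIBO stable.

Poles are roots of the denominator: z^2 - 9/10z - 4 = 0.
Quadratic formula: z = [-(-9/10) +/- sqrt((-9/10)^2 - 4*(-4))] / 2
Discriminant = 81/100 + 16 = 1681/100; sqrt = 41/10.
z = (9/10 +/- 41/10) / 2 => z = 5/2 or z = -8/5.
|p1| = 8/5, |p2| = 5/2.
For BIBO stability, all poles must lie inside the unit circle (|p| < 1).
System is UNSTABLE since at least one |p| >= 1.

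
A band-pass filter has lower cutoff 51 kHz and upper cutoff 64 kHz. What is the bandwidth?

Bandwidth = f_high - f_low
= 64 kHz - 51 kHz = 13 kHz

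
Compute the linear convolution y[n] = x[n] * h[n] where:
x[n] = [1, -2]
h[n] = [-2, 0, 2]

y[n] = sum_k x[k]*h[n-k]. Output length = len(x) + len(h) - 1 = 2 + 3 - 1 = 4.
y[0] = 1*-2 = -2
y[1] = -2*-2 + 1*0 = 4
y[2] = -2*0 + 1*2 = 2
y[3] = -2*2 = -4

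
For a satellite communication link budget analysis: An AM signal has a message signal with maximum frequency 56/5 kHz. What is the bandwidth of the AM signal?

In AM (double-sideband), the bandwidth is twice the message frequency.
BW = 2 * f_m = 2 * 56/5 kHz = 112/5 kHz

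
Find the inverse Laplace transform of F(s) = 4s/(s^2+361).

Standard pair: s/(s^2+w^2) <-> cos(wt)*u(t)
With k=4, w=19: f(t) = 4*cos(19t)*u(t)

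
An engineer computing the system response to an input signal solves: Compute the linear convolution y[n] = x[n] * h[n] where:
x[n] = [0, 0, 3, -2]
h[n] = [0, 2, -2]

y[n] = sum_k x[k]*h[n-k]. Output length = len(x) + len(h) - 1 = 4 + 3 - 1 = 6.
y[0] = 0*0 = 0
y[1] = 0*0 + 0*2 = 0
y[2] = 3*0 + 0*2 + 0*-2 = 0
y[3] = -2*0 + 3*2 + 0*-2 = 6
y[4] = -2*2 + 3*-2 = -10
y[5] = -2*-2 = 4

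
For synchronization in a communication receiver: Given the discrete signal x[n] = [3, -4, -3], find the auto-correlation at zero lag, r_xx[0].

The auto-correlation at zero lag r_xx[0] equals the signal energy.
r_xx[0] = sum of x[n]^2 = 3^2 + (-4)^2 + (-3)^2
= 9 + 16 + 9 = 34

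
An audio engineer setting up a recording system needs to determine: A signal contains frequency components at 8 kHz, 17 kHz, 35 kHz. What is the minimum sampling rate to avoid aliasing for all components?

The highest frequency component is f_max = 35 kHz.
Nyquist rate = 2 * f_max = 2 * 35 kHz = 70 kHz.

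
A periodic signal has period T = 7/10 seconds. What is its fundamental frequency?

The fundamental frequency is the reciprocal of the period.
f = 1/T = 1/(7/10) = 10/7 Hz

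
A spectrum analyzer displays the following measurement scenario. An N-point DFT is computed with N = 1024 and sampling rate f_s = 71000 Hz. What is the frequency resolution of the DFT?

DFT frequency resolution = f_s / N
= 71000 / 1024 = 8875/128 Hz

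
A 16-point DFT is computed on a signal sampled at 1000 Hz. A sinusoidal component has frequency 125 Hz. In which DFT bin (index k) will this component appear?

DFT frequency resolution = f_s/N = 1000/16 = 125/2 Hz
Bin index k = f_signal / resolution = 125 / 125/2 = 2
The signal frequency 125 Hz falls in DFT bin k = 2.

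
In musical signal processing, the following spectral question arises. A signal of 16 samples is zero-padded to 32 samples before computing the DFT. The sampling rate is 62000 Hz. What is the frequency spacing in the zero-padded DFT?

Original DFT: N = 16, resolution = f_s/N = 62000/16 = 3875 Hz
Zero-padded DFT: N = 32, resolution = f_s/N = 62000/32 = 3875/2 Hz
Zero-padding interpolates the spectrum (finer frequency grid)
but does NOT improve the true spectral resolution (ability to resolve close frequencies).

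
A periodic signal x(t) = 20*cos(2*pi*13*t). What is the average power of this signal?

Average power of A*cos(wt) is A^2/2.
P = 20^2 / 2 = 400/2 = 200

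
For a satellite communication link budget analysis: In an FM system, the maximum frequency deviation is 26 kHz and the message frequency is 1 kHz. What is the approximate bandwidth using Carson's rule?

Carson's rule: BW = 2*(delta_f + f_m)
= 2*(26 + 1) kHz = 54 kHz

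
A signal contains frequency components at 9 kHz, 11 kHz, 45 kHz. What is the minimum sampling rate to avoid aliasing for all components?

The highest frequency component is f_max = 45 kHz.
Nyquist rate = 2 * f_max = 2 * 45 kHz = 90 kHz.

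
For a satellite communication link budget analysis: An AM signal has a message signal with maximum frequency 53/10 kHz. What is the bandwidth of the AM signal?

In AM (double-sideband), the bandwidth is twice the message frequency.
BW = 2 * f_m = 2 * 53/10 kHz = 53/5 kHz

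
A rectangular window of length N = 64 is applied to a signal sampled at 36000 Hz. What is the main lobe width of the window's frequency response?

For a rectangular window of length N,
the main lobe width in frequency is 2*f_s/N.
= 2*36000/64 = 1125 Hz
This determines the minimum frequency separation for resolving two sinusoids.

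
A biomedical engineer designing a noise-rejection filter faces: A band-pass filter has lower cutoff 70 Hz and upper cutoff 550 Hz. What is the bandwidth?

Bandwidth = f_high - f_low
= 550 Hz - 70 Hz = 480 Hz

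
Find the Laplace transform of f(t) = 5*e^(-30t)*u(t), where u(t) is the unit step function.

Standard Laplace transform pair:
e^(-at)*u(t) <-> 1/(s+a)
With a = 30: L{5*e^(-30t)*u(t)} = 5/(s+30), ROC: Re(s) > -30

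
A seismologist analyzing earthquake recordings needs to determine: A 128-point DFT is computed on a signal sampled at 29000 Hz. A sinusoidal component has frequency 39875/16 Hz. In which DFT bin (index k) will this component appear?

DFT frequency resolution = f_s/N = 29000/128 = 3625/16 Hz
Bin index k = f_signal / resolution = 39875/16 / 3625/16 = 11
The signal frequency 39875/16 Hz falls in DFT bin k = 11.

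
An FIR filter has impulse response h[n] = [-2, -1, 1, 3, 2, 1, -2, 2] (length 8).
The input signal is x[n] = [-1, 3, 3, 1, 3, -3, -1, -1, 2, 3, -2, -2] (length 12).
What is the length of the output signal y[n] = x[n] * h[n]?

For linear convolution, the output length is:
len(y) = len(x) + len(h) - 1 = 12 + 8 - 1 = 19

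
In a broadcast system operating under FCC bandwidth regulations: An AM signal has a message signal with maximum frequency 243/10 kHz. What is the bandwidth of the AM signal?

In AM (double-sideband), the bandwidth is twice the message frequency.
BW = 2 * f_m = 2 * 243/10 kHz = 243/5 kHz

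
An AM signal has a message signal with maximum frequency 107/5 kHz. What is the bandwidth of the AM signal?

In AM (double-sideband), the bandwidth is twice the message frequency.
BW = 2 * f_m = 2 * 107/5 kHz = 214/5 kHz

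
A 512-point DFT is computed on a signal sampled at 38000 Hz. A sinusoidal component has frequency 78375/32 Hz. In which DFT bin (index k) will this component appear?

DFT frequency resolution = f_s/N = 38000/512 = 2375/32 Hz
Bin index k = f_signal / resolution = 78375/32 / 2375/32 = 33
The signal frequency 78375/32 Hz falls in DFT bin k = 33.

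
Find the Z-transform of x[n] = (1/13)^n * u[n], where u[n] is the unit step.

The Z-transform of a^n * u[n] is z/(z-a) for |z| > |a|.
Here a = 1/13, so X(z) = z/(z - (1/13)) = 13z/(13z - 1)
ROC: |z| > 1/13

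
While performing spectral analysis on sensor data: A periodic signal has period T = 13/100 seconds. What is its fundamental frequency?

The fundamental frequency is the reciprocal of the period.
f = 1/T = 1/(13/100) = 100/13 Hz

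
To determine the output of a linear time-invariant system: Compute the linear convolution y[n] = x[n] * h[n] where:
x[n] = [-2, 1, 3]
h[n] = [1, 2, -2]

y[n] = sum_k x[k]*h[n-k]. Output length = len(x) + len(h) - 1 = 3 + 3 - 1 = 5.
y[0] = -2*1 = -2
y[1] = 1*1 + -2*2 = -3
y[2] = 3*1 + 1*2 + -2*-2 = 9
y[3] = 3*2 + 1*-2 = 4
y[4] = 3*-2 = -6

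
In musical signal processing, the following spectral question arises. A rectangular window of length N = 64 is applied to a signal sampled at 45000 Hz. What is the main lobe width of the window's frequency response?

For a rectangular window of length N,
the main lobe width in frequency is 2*f_s/N.
= 2*45000/64 = 5625/4 Hz
This determines the minimum frequency separation for resolving two sinusoids.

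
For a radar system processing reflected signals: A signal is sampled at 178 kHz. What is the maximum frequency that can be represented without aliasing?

The maximum frequency that can be represented without aliasing
is the Nyquist frequency: f_max = f_s / 2 = 178 kHz / 2 = 89 kHz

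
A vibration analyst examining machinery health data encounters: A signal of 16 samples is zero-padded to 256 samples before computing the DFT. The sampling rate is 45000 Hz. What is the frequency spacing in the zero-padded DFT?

Original DFT: N = 16, resolution = f_s/N = 45000/16 = 5625/2 Hz
Zero-padded DFT: N = 256, resolution = f_s/N = 45000/256 = 5625/32 Hz
Zero-padding interpolates the spectrum (finer frequency grid)
but does NOT improve the true spectral resolution (ability to resolve close frequencies).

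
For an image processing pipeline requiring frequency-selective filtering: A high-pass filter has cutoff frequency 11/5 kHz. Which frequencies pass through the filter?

A high-pass filter passes all frequencies above the cutoff frequency 11/5 kHz and attenuates lower frequencies.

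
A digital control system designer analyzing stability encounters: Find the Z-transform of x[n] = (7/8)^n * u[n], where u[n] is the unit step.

The Z-transform of a^n * u[n] is z/(z-a) for |z| > |a|.
Here a = 7/8, so X(z) = z/(z - (7/8)) = 8z/(8z - 7)
ROC: |z| > 7/8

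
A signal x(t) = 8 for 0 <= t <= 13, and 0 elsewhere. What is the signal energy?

Energy = integral of |x(t)|^2 dt over the signal duration
= 8^2 * 13 = 64 * 13 = 832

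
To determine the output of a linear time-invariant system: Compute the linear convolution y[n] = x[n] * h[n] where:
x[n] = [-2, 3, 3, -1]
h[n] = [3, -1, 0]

y[n] = sum_k x[k]*h[n-k]. Output length = len(x) + len(h) - 1 = 4 + 3 - 1 = 6.
y[0] = -2*3 = -6
y[1] = 3*3 + -2*-1 = 11
y[2] = 3*3 + 3*-1 + -2*0 = 6
y[3] = -1*3 + 3*-1 + 3*0 = -6
y[4] = -1*-1 + 3*0 = 1
y[5] = -1*0 = 0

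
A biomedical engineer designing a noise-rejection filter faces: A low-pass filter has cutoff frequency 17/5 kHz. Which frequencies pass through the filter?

A low-pass filter passes all frequencies below the cutoff frequency 17/5 kHz and attenuates higher frequencies.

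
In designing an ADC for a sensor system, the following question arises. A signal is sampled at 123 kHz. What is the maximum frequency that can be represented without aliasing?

The maximum frequency that can be represented without aliasing
is the Nyquist frequency: f_max = f_s / 2 = 123 kHz / 2 = 123/2 kHz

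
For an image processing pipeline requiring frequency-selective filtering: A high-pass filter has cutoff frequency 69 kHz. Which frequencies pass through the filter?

A high-pass filter passes all frequencies above the cutoff frequency 69 kHz and attenuates lower frequencies.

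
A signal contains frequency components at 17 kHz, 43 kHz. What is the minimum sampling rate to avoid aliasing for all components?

The highest frequency component is f_max = 43 kHz.
Nyquist rate = 2 * f_max = 2 * 43 kHz = 86 kHz.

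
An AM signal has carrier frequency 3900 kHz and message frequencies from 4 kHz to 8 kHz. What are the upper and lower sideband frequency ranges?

Upper sideband (USB) = fc + [fm_low, fm_high] = 3900 + [4, 8] = [3904, 3908] kHz
Lower sideband (LSB) = fc - [fm_high, fm_low] = 3900 - [8, 4] = [3892, 3896] kHz
Total occupied spectrum: 3892 kHz to 3908 kHz (plus carrier at 3900 kHz)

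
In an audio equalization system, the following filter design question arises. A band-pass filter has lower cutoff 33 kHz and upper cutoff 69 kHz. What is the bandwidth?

Bandwidth = f_high - f_low
= 69 kHz - 33 kHz = 36 kHz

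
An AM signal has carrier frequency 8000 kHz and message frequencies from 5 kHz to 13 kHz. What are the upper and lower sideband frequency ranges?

Upper sideband (USB) = fc + [fm_low, fm_high] = 8000 + [5, 13] = [8005, 8013] kHz
Lower sideband (LSB) = fc - [fm_high, fm_low] = 8000 - [13, 5] = [7987, 7995] kHz
Total occupied spectrum: 7987 kHz to 8013 kHz (plus carrier at 8000 kHz)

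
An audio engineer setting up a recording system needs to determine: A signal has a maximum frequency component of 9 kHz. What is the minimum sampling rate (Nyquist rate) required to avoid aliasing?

By the Nyquist-Shannon sampling theorem,
the minimum sampling rate (Nyquist rate) must be at least 2 * f_max.
Nyquist rate = 2 * 9 kHz = 18 kHz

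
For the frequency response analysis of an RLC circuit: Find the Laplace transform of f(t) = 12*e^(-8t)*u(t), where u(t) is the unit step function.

Standard Laplace transform pair:
e^(-at)*u(t) <-> 1/(s+a)
With a = 8: L{12*e^(-8t)*u(t)} = 12/(s+8), ROC: Re(s) > -8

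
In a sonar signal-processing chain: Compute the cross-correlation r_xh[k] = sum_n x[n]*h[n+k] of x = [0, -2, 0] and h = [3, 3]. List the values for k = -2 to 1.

Both sequences indexed from 0 and zero outside their support.
Lags with overlap: k = -2 to 1.
  r_xh[-2] = x[2]*h[0] = 0
  r_xh[-1] = x[1]*h[0] + x[2]*h[1] = -6
  r_xh[0] = x[0]*h[0] + x[1]*h[1] = -6
  r_xh[1] = x[0]*h[1] = 0
r_xh = [0, -6, -6, 0] (for k = -2, ..., 1)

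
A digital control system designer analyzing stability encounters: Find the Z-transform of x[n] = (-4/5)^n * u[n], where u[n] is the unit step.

The Z-transform of a^n * u[n] is z/(z-a) for |z| > |a|.
Here a = -4/5, so X(z) = z/(z - (-4/5)) = 5z/(5z + 4)
ROC: |z| > 4/5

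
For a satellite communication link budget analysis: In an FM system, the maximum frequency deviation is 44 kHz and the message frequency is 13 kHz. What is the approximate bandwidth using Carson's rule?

Carson's rule: BW = 2*(delta_f + f_m)
= 2*(44 + 13) kHz = 114 kHz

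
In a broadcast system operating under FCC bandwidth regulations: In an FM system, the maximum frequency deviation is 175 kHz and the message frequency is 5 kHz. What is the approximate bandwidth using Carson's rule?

Carson's rule: BW = 2*(delta_f + f_m)
= 2*(175 + 5) kHz = 360 kHz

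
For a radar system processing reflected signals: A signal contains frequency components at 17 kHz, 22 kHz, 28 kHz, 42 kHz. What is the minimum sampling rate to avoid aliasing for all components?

The highest frequency component is f_max = 42 kHz.
Nyquist rate = 2 * f_max = 2 * 42 kHz = 84 kHz.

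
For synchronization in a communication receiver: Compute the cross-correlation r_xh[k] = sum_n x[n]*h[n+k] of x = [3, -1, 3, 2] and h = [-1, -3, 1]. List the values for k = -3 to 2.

Both sequences indexed from 0 and zero outside their support.
Lags with overlap: k = -3 to 2.
  r_xh[-3] = x[3]*h[0] = -2
  r_xh[-2] = x[2]*h[0] + x[3]*h[1] = -9
  r_xh[-1] = x[1]*h[0] + x[2]*h[1] + x[3]*h[2] = -6
  r_xh[0] = x[0]*h[0] + x[1]*h[1] + x[2]*h[2] = 3
  r_xh[1] = x[0]*h[1] + x[1]*h[2] = -10
  r_xh[2] = x[0]*h[2] = 3
r_xh = [-2, -9, -6, 3, -10, 3] (for k = -3, ..., 2)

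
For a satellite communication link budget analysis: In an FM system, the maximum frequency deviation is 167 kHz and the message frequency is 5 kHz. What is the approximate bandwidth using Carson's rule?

Carson's rule: BW = 2*(delta_f + f_m)
= 2*(167 + 5) kHz = 344 kHz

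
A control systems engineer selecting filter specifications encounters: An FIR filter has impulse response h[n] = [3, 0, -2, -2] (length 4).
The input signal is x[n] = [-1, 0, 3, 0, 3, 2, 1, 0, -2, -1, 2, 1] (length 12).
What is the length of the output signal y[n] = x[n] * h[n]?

For linear convolution, the output length is:
len(y) = len(x) + len(h) - 1 = 12 + 4 - 1 = 15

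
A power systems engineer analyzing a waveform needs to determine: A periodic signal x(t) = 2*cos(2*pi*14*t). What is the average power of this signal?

Average power of A*cos(wt) is A^2/2.
P = 2^2 / 2 = 4/2 = 2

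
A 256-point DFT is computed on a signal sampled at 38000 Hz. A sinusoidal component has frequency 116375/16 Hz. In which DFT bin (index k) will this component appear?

DFT frequency resolution = f_s/N = 38000/256 = 2375/16 Hz
Bin index k = f_signal / resolution = 116375/16 / 2375/16 = 49
The signal frequency 116375/16 Hz falls in DFT bin k = 49.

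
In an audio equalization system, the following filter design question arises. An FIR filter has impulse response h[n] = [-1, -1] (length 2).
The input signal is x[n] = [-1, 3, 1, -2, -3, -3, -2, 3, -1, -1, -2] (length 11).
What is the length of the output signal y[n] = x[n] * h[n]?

For linear convolution, the output length is:
len(y) = len(x) + len(h) - 1 = 11 + 2 - 1 = 12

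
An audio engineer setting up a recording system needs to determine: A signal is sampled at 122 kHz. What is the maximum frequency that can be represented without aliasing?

The maximum frequency that can be represented without aliasing
is the Nyquist frequency: f_max = f_s / 2 = 122 kHz / 2 = 61 kHz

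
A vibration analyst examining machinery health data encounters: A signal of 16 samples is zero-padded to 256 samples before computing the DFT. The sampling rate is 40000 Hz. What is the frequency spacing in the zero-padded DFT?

Original DFT: N = 16, resolution = f_s/N = 40000/16 = 2500 Hz
Zero-padded DFT: N = 256, resolution = f_s/N = 40000/256 = 625/4 Hz
Zero-padding interpolates the spectrum (finer frequency grid)
but does NOT improve the true spectral resolution (ability to resolve close frequencies).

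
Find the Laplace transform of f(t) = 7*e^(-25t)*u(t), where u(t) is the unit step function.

Standard Laplace transform pair:
e^(-at)*u(t) <-> 1/(s+a)
With a = 25: L{7*e^(-25t)*u(t)} = 7/(s+25), ROC: Re(s) > -25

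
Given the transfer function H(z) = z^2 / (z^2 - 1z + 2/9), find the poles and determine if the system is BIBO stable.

Poles are roots of the denominator: z^2 - 1z + 2/9 = 0.
Quadratic formula: z = [-(-1) +/- sqrt((-1)^2 - 4*(2/9))] / 2
Discriminant = 1 - 8/9 = 1/9; sqrt = 1/3.
z = (1 +/- 1/3) / 2 => z = 2/3 or z = 1/3.
|p1| = 2/3, |p2| = 1/3.
For BIBO stability, all poles must lie inside the unit circle (|p| < 1).
System is STABLE since both |p| < 1.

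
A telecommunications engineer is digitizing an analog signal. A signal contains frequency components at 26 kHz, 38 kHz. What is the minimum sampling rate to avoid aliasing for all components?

The highest frequency component is f_max = 38 kHz.
Nyquist rate = 2 * f_max = 2 * 38 kHz = 76 kHz.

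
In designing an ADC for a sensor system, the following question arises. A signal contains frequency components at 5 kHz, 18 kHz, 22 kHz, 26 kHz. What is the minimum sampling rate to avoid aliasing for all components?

The highest frequency component is f_max = 26 kHz.
Nyquist rate = 2 * f_max = 2 * 26 kHz = 52 kHz.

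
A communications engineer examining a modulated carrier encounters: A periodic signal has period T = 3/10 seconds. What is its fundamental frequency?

The fundamental frequency is the reciprocal of the period.
f = 1/T = 1/(3/10) = 10/3 Hz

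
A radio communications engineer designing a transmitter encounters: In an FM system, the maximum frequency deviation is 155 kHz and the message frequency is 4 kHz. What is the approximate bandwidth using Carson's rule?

Carson's rule: BW = 2*(delta_f + f_m)
= 2*(155 + 4) kHz = 318 kHz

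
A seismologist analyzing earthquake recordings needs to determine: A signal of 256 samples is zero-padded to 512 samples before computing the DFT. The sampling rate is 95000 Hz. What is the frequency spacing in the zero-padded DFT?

Original DFT: N = 256, resolution = f_s/N = 95000/256 = 11875/32 Hz
Zero-padded DFT: N = 512, resolution = f_s/N = 95000/512 = 11875/64 Hz
Zero-padding interpolates the spectrum (finer frequency grid)
but does NOT improve the true spectral resolution (ability to resolve close frequencies).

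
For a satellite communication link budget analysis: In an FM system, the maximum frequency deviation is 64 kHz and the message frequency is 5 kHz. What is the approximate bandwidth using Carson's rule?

Carson's rule: BW = 2*(delta_f + f_m)
= 2*(64 + 5) kHz = 138 kHz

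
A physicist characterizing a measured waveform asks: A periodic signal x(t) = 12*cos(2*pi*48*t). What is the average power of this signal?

Average power of A*cos(wt) is A^2/2.
P = 12^2 / 2 = 144/2 = 72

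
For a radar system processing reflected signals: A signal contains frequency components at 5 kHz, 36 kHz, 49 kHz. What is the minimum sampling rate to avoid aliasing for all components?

The highest frequency component is f_max = 49 kHz.
Nyquist rate = 2 * f_max = 2 * 49 kHz = 98 kHz.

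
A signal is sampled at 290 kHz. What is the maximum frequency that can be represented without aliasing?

The maximum frequency that can be represented without aliasing
is the Nyquist frequency: f_max = f_s / 2 = 290 kHz / 2 = 145 kHz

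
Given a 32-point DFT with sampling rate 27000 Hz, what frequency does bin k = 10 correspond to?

The frequency of DFT bin k is: f_k = k * f_s / N
f_10 = 10 * 27000 / 32 = 16875/2 Hz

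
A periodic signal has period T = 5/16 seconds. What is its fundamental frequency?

The fundamental frequency is the reciprocal of the period.
f = 1/T = 1/(5/16) = 16/5 Hz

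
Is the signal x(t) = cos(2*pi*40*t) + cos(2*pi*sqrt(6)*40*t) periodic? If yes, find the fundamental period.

f1 = 40 Hz, f2 = 40*sqrt(6) Hz
Ratio f2/f1 = sqrt(6), which is irrational.
Since the frequency ratio is irrational, no common period exists.
The signal is not periodic.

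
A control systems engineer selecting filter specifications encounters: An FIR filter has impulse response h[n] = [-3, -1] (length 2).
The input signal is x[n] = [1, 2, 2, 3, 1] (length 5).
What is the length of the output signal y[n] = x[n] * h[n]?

For linear convolution, the output length is:
len(y) = len(x) + len(h) - 1 = 5 + 2 - 1 = 6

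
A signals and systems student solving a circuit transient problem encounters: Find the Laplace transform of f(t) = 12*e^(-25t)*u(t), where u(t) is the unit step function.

Standard Laplace transform pair:
e^(-at)*u(t) <-> 1/(s+a)
With a = 25: L{12*e^(-25t)*u(t)} = 12/(s+25), ROC: Re(s) > -25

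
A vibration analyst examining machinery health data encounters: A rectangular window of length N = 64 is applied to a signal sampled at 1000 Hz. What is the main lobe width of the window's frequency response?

For a rectangular window of length N,
the main lobe width in frequency is 2*f_s/N.
= 2*1000/64 = 125/4 Hz
This determines the minimum frequency separation for resolving two sinusoids.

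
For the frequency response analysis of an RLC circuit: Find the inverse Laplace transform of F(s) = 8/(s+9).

Standard pair: k/(s+a) <-> k*e^(-at)*u(t)
With k=8, a=9: f(t) = 8*e^(-9t)*u(t)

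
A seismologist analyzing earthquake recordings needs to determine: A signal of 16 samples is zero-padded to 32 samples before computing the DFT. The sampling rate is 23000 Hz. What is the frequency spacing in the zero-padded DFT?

Original DFT: N = 16, resolution = f_s/N = 23000/16 = 2875/2 Hz
Zero-padded DFT: N = 32, resolution = f_s/N = 23000/32 = 2875/4 Hz
Zero-padding interpolates the spectrum (finer frequency grid)
but does NOT improve the true spectral resolution (ability to resolve close frequencies).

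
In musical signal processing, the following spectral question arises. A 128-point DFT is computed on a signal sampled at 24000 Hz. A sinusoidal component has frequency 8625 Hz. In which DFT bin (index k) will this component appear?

DFT frequency resolution = f_s/N = 24000/128 = 375/2 Hz
Bin index k = f_signal / resolution = 8625 / 375/2 = 46
The signal frequency 8625 Hz falls in DFT bin k = 46.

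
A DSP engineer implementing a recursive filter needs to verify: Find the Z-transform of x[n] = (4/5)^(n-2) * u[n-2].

Time-shifting property: if X(z) = Z{x[n]}, then Z{x[n-d]} = z^(-d) * X(z)
X(z) = z/(z - 4/5) for x[n] = (4/5)^n * u[n]
Z{x[n-2]} = z^(-2) * z/(z - 4/5) = z^(-1)/(z - 4/5)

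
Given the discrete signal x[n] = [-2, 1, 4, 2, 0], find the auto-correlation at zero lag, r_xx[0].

The auto-correlation at zero lag r_xx[0] equals the signal energy.
r_xx[0] = sum of x[n]^2 = (-2)^2 + 1^2 + 4^2 + 2^2 + 0^2
= 4 + 1 + 16 + 4 + 0 = 25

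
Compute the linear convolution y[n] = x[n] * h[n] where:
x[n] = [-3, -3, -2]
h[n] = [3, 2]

y[n] = sum_k x[k]*h[n-k]. Output length = len(x) + len(h) - 1 = 3 + 2 - 1 = 4.
y[0] = -3*3 = -9
y[1] = -3*3 + -3*2 = -15
y[2] = -2*3 + -3*2 = -12
y[3] = -2*2 = -4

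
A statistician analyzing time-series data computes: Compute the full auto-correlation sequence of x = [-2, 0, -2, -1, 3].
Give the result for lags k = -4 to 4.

r_xx[k] = sum_m x[m]*x[m+k], indexed from 0, for k = -4 to 4:
  r_xx[-4] = x[4]*x[0] = -6
  r_xx[-3] = x[3]*x[0] + x[4]*x[1] = 2
  r_xx[-2] = x[2]*x[0] + x[3]*x[1] + x[4]*x[2] = -2
  r_xx[-1] = x[1]*x[0] + x[2]*x[1] + x[3]*x[2] + x[4]*x[3] = -1
  r_xx[0] = x[0]*x[0] + x[1]*x[1] + x[2]*x[2] + x[3]*x[3] + x[4]*x[4] = 18
  r_xx[1] = x[0]*x[1] + x[1]*x[2] + x[2]*x[3] + x[3]*x[4] = -1
  r_xx[2] = x[0]*x[2] + x[1]*x[3] + x[2]*x[4] = -2
  r_xx[3] = x[0]*x[3] + x[1]*x[4] = 2
  r_xx[4] = x[0]*x[4] = -6
r_xx = [-6, 2, -2, -1, 18, -1, -2, 2, -6]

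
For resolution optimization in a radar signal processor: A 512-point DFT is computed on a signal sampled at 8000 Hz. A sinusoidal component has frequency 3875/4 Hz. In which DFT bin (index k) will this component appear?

DFT frequency resolution = f_s/N = 8000/512 = 125/8 Hz
Bin index k = f_signal / resolution = 3875/4 / 125/8 = 62
The signal frequency 3875/4 Hz falls in DFT bin k = 62.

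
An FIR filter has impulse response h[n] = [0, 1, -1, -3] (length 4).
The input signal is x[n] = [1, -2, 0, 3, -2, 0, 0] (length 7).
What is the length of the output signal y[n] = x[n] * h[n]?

For linear convolution, the output length is:
len(y) = len(x) + len(h) - 1 = 7 + 4 - 1 = 10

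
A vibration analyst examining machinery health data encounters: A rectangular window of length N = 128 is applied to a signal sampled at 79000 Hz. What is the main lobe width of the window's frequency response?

For a rectangular window of length N,
the main lobe width in frequency is 2*f_s/N.
= 2*79000/128 = 9875/8 Hz
This determines the minimum frequency separation for resolving two sinusoids.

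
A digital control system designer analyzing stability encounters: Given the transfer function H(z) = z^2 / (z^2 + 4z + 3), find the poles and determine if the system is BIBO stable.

Poles are roots of the denominator: z^2 + 4z + 3 = 0.
Quadratic formula: z = [-(4) +/- sqrt((4)^2 - 4*(3))] / 2
Discriminant = 16 - 12 = 4; sqrt = 2.
z = (-4 +/- 2) / 2 => z = -1 or z = -3.
|p1| = 3, |p2| = 1.
For BIBO stability, all poles must lie inside the unit circle (|p| < 1).
System is UNSTABLE since at least one |p| >= 1.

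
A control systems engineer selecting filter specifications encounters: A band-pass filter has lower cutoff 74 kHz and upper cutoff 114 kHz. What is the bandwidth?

Bandwidth = f_high - f_low
= 114 kHz - 74 kHz = 40 kHz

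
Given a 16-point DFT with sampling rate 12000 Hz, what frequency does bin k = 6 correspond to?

The frequency of DFT bin k is: f_k = k * f_s / N
f_6 = 6 * 12000 / 16 = 4500 Hz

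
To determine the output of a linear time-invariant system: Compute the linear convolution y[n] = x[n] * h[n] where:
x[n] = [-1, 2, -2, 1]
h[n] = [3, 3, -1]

y[n] = sum_k x[k]*h[n-k]. Output length = len(x) + len(h) - 1 = 4 + 3 - 1 = 6.
y[0] = -1*3 = -3
y[1] = 2*3 + -1*3 = 3
y[2] = -2*3 + 2*3 + -1*-1 = 1
y[3] = 1*3 + -2*3 + 2*-1 = -5
y[4] = 1*3 + -2*-1 = 5
y[5] = 1*-1 = -1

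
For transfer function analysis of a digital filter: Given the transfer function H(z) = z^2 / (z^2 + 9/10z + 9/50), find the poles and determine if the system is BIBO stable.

Poles are roots of the denominator: z^2 + 9/10z + 9/50 = 0.
Quadratic formula: z = [-(9/10) +/- sqrt((9/10)^2 - 4*(9/50))] / 2
Discriminant = 81/100 - 18/25 = 9/100; sqrt = 3/10.
z = (-9/10 +/- 3/10) / 2 => z = -3/10 or z = -3/5.
|p1| = 3/5, |p2| = 3/10.
For BIBO stability, all poles must lie inside the unit circle (|p| < 1).
System is STABLE since both |p| < 1.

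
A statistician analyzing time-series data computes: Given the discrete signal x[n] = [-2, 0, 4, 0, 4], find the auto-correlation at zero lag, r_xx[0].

The auto-correlation at zero lag r_xx[0] equals the signal energy.
r_xx[0] = sum of x[n]^2 = (-2)^2 + 0^2 + 4^2 + 0^2 + 4^2
= 4 + 0 + 16 + 0 + 16 = 36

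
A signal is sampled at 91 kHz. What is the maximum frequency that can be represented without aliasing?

The maximum frequency that can be represented without aliasing
is the Nyquist frequency: f_max = f_s / 2 = 91 kHz / 2 = 91/2 kHz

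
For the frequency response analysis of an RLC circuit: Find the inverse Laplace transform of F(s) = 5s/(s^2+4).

Standard pair: s/(s^2+w^2) <-> cos(wt)*u(t)
With k=5, w=2: f(t) = 5*cos(2t)*u(t)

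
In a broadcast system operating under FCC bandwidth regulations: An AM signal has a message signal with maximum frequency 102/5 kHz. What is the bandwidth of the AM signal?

In AM (double-sideband), the bandwidth is twice the message frequency.
BW = 2 * f_m = 2 * 102/5 kHz = 204/5 kHz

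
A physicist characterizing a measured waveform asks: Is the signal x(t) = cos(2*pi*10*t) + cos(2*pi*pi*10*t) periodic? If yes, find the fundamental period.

f1 = 10 Hz, f2 = 10*pi Hz
Ratio f2/f1 = pi, which is irrational.
Since the frequency ratio is irrational, no common period exists.
The signal is not periodic.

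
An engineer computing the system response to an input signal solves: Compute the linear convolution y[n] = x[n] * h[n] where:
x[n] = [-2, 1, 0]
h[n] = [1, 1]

y[n] = sum_k x[k]*h[n-k]. Output length = len(x) + len(h) - 1 = 3 + 2 - 1 = 4.
y[0] = -2*1 = -2
y[1] = 1*1 + -2*1 = -1
y[2] = 0*1 + 1*1 = 1
y[3] = 0*1 = 0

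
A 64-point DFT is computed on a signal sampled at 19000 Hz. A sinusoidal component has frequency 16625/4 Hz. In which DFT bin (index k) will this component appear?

DFT frequency resolution = f_s/N = 19000/64 = 2375/8 Hz
Bin index k = f_signal / resolution = 16625/4 / 2375/8 = 14
The signal frequency 16625/4 Hz falls in DFT bin k = 14.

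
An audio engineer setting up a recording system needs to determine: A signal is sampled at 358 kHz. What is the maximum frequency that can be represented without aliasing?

The maximum frequency that can be represented without aliasing
is the Nyquist frequency: f_max = f_s / 2 = 358 kHz / 2 = 179 kHz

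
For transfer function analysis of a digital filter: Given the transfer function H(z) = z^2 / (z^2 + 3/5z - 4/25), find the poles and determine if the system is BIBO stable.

Poles are roots of the denominator: z^2 + 3/5z - 4/25 = 0.
Quadratic formula: z = [-(3/5) +/- sqrt((3/5)^2 - 4*(-4/25))] / 2
Discriminant = 9/25 + 16/25 = 1; sqrt = 1.
z = (-3/5 +/- 1) / 2 => z = 1/5 or z = -4/5.
|p1| = 4/5, |p2| = 1/5.
For BIBO stability, all poles must lie inside the unit circle (|p| < 1).
System is STABLE since both |p| < 1.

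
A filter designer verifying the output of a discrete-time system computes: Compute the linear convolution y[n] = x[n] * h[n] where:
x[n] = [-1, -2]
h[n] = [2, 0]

y[n] = sum_k x[k]*h[n-k]. Output length = len(x) + len(h) - 1 = 2 + 2 - 1 = 3.
y[0] = -1*2 = -2
y[1] = -2*2 + -1*0 = -4
y[2] = -2*0 = 0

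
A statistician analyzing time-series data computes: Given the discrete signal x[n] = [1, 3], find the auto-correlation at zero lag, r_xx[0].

The auto-correlation at zero lag r_xx[0] equals the signal energy.
r_xx[0] = sum of x[n]^2 = 1^2 + 3^2
= 1 + 9 = 10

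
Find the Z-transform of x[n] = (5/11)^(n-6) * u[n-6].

Time-shifting property: if X(z) = Z{x[n]}, then Z{x[n-d]} = z^(-d) * X(z)
X(z) = z/(z - 5/11) for x[n] = (5/11)^n * u[n]
Z{x[n-6]} = z^(-6) * z/(z - 5/11) = z^(-5)/(z - 5/11)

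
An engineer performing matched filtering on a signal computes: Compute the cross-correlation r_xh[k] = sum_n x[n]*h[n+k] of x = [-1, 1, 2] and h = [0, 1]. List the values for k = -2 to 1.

Both sequences indexed from 0 and zero outside their support.
Lags with overlap: k = -2 to 1.
  r_xh[-2] = x[2]*h[0] = 0
  r_xh[-1] = x[1]*h[0] + x[2]*h[1] = 2
  r_xh[0] = x[0]*h[0] + x[1]*h[1] = 1
  r_xh[1] = x[0]*h[1] = -1
r_xh = [0, 2, 1, -1] (for k = -2, ..., 1)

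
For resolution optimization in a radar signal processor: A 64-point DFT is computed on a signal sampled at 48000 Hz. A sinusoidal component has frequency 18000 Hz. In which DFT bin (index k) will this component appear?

DFT frequency resolution = f_s/N = 48000/64 = 750 Hz
Bin index k = f_signal / resolution = 18000 / 750 = 24
The signal frequency 18000 Hz falls in DFT bin k = 24.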